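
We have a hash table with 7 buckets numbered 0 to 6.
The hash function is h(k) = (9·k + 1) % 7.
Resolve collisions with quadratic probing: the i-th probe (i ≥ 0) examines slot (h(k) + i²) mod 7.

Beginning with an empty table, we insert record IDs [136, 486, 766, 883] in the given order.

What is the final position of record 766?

4

Insert 136: h=0, slot 0 empty => index 0.
Insert 486: h=0, slot 0 occupied => index 1.
Insert 766: h=0, slots 0,1 occupied => index 4.
Insert 883: h=3, slot 3 empty => index 3.
Table: [136, 486, -, 883, 766, -, -]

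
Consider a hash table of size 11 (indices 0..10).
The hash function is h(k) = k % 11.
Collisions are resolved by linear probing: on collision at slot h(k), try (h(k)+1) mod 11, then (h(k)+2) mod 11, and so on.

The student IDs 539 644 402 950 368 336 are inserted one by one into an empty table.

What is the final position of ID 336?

Insert 539: h=0, slot 0 empty → index 0.
Insert 644: h=6, slot 6 empty → index 6.
Insert 402: h=6, slot 6 occupied → index 7.
Insert 950: h=4, slot 4 empty → index 4.
Insert 368: h=5, slot 5 empty → index 5.
Insert 336: h=6, slots 6,7 occupied → index 8.
Table: [539, _, _, _, 950, 368, 644, 402, 336, _, _]

8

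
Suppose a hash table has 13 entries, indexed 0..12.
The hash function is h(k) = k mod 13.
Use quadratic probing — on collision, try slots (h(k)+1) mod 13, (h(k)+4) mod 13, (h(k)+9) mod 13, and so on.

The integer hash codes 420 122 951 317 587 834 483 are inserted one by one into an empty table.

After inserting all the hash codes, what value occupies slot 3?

587

420: h=4 -> slot 4
122: h=5 -> slot 5
951: h=2 -> slot 2
317: h=5, probe 5,6 -> slot 6
587: h=2, probe 2,3 -> slot 3
834: h=2, probe 2,3,6,11 -> slot 11
483: h=2, probe 2,3,6,11,5,1 -> slot 1
Table: [∅, 483, 951, 587, 420, 122, 317, ∅, ∅, ∅, ∅, 834, ∅]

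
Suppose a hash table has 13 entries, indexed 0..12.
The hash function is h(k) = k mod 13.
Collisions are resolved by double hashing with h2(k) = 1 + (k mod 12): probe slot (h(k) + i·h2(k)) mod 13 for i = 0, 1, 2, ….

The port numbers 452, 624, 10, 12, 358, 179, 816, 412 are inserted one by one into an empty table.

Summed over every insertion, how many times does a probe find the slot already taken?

452 hashes to 10; slot 10 is free => place at 10.
624 hashes to 0; slot 0 is free => place at 0.
10 hashes to 10, h2=11; 10 taken => place at 8.
12 hashes to 12; slot 12 is free => place at 12.
358 hashes to 7; slot 7 is free => place at 7.
179 hashes to 10, h2=12; 10 taken => place at 9.
816 hashes to 10, h2=1; 10 taken => place at 11.
412 hashes to 9, h2=5; 9 taken => place at 1.
Table: [624, 412, _, _, _, _, _, 358, 10, 179, 452, 816, 12]

4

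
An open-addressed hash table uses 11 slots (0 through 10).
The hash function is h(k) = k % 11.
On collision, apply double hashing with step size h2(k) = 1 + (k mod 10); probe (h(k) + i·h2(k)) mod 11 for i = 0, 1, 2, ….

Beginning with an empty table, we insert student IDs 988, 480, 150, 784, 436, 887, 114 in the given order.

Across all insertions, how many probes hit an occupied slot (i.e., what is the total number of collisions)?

988: h=9 => slot 9
480: h=7 => slot 7
150: h=7, h2=1, probe 7,8 => slot 8
784: h=3 => slot 3
436: h=7, h2=7, probe 7,3,10 => slot 10
887: h=7, h2=8, probe 7,4 => slot 4
114: h=4, h2=5, probe 4,9,3,8,2 => slot 2
Table: [-, -, 114, 784, 887, -, -, 480, 150, 988, 436]

8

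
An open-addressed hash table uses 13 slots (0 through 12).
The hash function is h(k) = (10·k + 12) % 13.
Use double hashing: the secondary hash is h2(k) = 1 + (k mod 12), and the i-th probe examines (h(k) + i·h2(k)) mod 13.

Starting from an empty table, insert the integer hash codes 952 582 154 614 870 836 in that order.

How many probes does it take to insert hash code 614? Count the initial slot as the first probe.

952 hashes to 3; slot 3 is free => place at 3.
582 hashes to 8; slot 8 is free => place at 8.
154 hashes to 5; slot 5 is free => place at 5.
614 hashes to 3, h2=3; 3 taken => place at 6.
870 hashes to 2; slot 2 is free => place at 2.
836 hashes to 0; slot 0 is free => place at 0.
Table: [836, _, 870, 952, _, 154, 614, _, 582, _, _, _, _]

2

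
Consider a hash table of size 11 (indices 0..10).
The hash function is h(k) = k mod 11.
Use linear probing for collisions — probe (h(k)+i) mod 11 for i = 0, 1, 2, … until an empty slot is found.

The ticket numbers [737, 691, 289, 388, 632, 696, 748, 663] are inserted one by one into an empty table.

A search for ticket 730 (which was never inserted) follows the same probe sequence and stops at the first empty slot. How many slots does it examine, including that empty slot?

Insert 737: h=0, slot 0 empty → index 0.
Insert 691: h=9, slot 9 empty → index 9.
Insert 289: h=3, slot 3 empty → index 3.
Insert 388: h=3, slot 3 occupied → index 4.
Insert 632: h=5, slot 5 empty → index 5.
Insert 696: h=3, slots 3,4,5 occupied → index 6.
Insert 748: h=0, slot 0 occupied → index 1.
Insert 663: h=3, slots 3,4,5,6 occupied → index 7.
Table: [737, 748, ∅, 289, 388, 632, 696, 663, ∅, 691, ∅]
Lookup 730: h=4, probe 4,5,6,7,8 → slot 8 empty, not found.

5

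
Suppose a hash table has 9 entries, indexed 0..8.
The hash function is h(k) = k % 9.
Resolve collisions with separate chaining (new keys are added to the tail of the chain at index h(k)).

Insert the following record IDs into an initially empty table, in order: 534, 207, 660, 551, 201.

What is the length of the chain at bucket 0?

1

Insert 534: h=3, bucket 3 empty -> new chain.
Insert 207: h=0, bucket 0 empty -> new chain.
Insert 660: h=3, bucket 3 nonempty -> append to chain.
Insert 551: h=2, bucket 2 empty -> new chain.
Insert 201: h=3, bucket 3 nonempty -> append to chain.
Final buckets:
0: 207
1: _
2: 551
3: 534 -> 660 -> 201
4: _
5: _
6: _
7: _
8: _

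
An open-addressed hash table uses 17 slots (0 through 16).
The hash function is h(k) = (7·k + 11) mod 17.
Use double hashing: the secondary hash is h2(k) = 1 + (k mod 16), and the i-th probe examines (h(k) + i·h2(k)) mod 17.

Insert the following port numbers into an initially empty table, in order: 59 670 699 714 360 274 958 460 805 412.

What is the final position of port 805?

59 hashes to 16; slot 16 is free -> place at 16.
670 hashes to 9; slot 9 is free -> place at 9.
699 hashes to 8; slot 8 is free -> place at 8.
714 hashes to 11; slot 11 is free -> place at 11.
360 hashes to 15; slot 15 is free -> place at 15.
274 hashes to 8, h2=3; 8,11 taken -> place at 14.
958 hashes to 2; slot 2 is free -> place at 2.
460 hashes to 1; slot 1 is free -> place at 1.
805 hashes to 2, h2=6; 2,8,14 taken -> place at 3.
412 hashes to 5; slot 5 is free -> place at 5.
Table: [∅, 460, 958, 805, ∅, 412, ∅, ∅, 699, 670, ∅, 714, ∅, ∅, 274, 360, 59]

3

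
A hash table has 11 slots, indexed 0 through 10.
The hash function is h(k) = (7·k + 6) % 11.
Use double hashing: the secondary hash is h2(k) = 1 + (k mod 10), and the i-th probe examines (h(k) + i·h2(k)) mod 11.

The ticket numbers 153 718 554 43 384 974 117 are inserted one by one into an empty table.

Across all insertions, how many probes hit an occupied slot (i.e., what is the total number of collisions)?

153 hashes to 10; slot 10 is free → place at 10.
718 hashes to 5; slot 5 is free → place at 5.
554 hashes to 1; slot 1 is free → place at 1.
43 hashes to 10, h2=4; 10 taken → place at 3.
384 hashes to 10, h2=5; 10 taken → place at 4.
974 hashes to 4, h2=5; 4 taken → place at 9.
117 hashes to 0; slot 0 is free → place at 0.
Table: [117, 554, ∅, 43, 384, 718, ∅, ∅, ∅, 974, 153]

3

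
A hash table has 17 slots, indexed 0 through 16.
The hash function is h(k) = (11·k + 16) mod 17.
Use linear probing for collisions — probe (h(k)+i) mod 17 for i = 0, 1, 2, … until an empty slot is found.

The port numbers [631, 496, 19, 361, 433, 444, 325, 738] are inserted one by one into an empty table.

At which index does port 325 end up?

7

Insert 631: h=4, slot 4 empty => index 4.
Insert 496: h=15, slot 15 empty => index 15.
Insert 19: h=4, slot 4 occupied => index 5.
Insert 361: h=9, slot 9 empty => index 9.
Insert 433: h=2, slot 2 empty => index 2.
Insert 444: h=4, slots 4,5 occupied => index 6.
Insert 325: h=4, slots 4,5,6 occupied => index 7.
Insert 738: h=8, slot 8 empty => index 8.
Table: [—, —, 433, —, 631, 19, 444, 325, 738, 361, —, —, —, —, —, 496, —]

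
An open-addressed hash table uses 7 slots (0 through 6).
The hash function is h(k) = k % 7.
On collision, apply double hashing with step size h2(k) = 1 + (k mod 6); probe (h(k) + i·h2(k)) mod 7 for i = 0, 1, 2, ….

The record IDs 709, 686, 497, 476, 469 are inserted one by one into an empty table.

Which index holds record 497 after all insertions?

6

Insert 709: h=2, slot 2 empty -> index 2.
Insert 686: h=0, slot 0 empty -> index 0.
Insert 497: h=0, h2=6, slot 0 occupied -> index 6.
Insert 476: h=0, h2=3, slot 0 occupied -> index 3.
Insert 469: h=0, h2=2, slots 0,2 occupied -> index 4.
Table: [686, ∅, 709, 476, 469, ∅, 497]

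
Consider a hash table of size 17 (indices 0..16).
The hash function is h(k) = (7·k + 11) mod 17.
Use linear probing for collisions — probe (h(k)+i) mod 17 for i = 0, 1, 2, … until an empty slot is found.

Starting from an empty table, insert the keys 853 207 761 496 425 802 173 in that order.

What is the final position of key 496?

853 hashes to 15; slot 15 is free => place at 15.
207 hashes to 15; 15 taken => place at 16.
761 hashes to 0; slot 0 is free => place at 0.
496 hashes to 15; 15,16,0 taken => place at 1.
425 hashes to 11; slot 11 is free => place at 11.
802 hashes to 15; 15,16,0,1 taken => place at 2.
173 hashes to 15; 15,16,0,1,2 taken => place at 3.
Table: [761, 496, 802, 173, -, -, -, -, -, -, -, 425, -, -, -, 853, 207]

1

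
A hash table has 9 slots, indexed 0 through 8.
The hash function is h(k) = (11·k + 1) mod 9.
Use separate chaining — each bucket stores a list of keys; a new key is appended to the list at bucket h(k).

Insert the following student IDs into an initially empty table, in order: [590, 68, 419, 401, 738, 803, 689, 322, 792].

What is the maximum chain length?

Insert 590: h=2, bucket 2 empty -> new chain.
Insert 68: h=2, bucket 2 nonempty -> append to chain.
Insert 419: h=2, bucket 2 nonempty -> append to chain.
Insert 401: h=2, bucket 2 nonempty -> append to chain.
Insert 738: h=1, bucket 1 empty -> new chain.
Insert 803: h=5, bucket 5 empty -> new chain.
Insert 689: h=2, bucket 2 nonempty -> append to chain.
Insert 322: h=6, bucket 6 empty -> new chain.
Insert 792: h=1, bucket 1 nonempty -> append to chain.
Final buckets:
0: ∅
1: 738 -> 792
2: 590 -> 68 -> 419 -> 401 -> 689
3: ∅
4: ∅
5: 803
6: 322
7: ∅
8: ∅

5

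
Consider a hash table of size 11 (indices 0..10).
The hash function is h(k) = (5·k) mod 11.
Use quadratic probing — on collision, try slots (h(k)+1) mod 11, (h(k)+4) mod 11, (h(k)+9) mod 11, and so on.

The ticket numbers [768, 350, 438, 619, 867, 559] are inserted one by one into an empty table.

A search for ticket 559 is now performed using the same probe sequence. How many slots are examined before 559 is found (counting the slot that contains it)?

768 hashes to 1; slot 1 is free → place at 1.
350 hashes to 1; 1 taken → place at 2.
438 hashes to 1; 1,2 taken → place at 5.
619 hashes to 4; slot 4 is free → place at 4.
867 hashes to 1; 1,2,5 taken → place at 10.
559 hashes to 1; 1,2,5,10 taken → place at 6.
Table: [., 768, 350, ., 619, 438, 559, ., ., ., 867]
Lookup 559: h=1, probe 1,2,5,10,6 → found at 6.

5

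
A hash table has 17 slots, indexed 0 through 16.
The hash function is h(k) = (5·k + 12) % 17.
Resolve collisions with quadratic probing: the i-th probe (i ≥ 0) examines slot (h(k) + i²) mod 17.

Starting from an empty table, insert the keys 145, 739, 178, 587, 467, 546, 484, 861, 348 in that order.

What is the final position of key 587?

145 hashes to 6; slot 6 is free -> place at 6.
739 hashes to 1; slot 1 is free -> place at 1.
178 hashes to 1; 1 taken -> place at 2.
587 hashes to 6; 6 taken -> place at 7.
467 hashes to 1; 1,2 taken -> place at 5.
546 hashes to 5; 5,6 taken -> place at 9.
484 hashes to 1; 1,2,5 taken -> place at 10.
861 hashes to 16; slot 16 is free -> place at 16.
348 hashes to 1; 1,2,5,10 taken -> place at 0.
Table: [348, 739, 178, ., ., 467, 145, 587, ., 546, 484, ., ., ., ., ., 861]

7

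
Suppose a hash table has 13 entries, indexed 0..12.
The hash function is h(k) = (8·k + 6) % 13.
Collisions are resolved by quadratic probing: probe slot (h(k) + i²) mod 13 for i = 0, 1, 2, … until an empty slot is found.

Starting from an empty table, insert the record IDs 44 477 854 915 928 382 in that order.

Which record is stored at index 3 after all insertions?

44 hashes to 7; slot 7 is free => place at 7.
477 hashes to 0; slot 0 is free => place at 0.
854 hashes to 0; 0 taken => place at 1.
915 hashes to 7; 7 taken => place at 8.
928 hashes to 7; 7,8 taken => place at 11.
382 hashes to 7; 7,8,11 taken => place at 3.
Table: [477, 854, -, 382, -, -, -, 44, 915, -, -, 928, -]

382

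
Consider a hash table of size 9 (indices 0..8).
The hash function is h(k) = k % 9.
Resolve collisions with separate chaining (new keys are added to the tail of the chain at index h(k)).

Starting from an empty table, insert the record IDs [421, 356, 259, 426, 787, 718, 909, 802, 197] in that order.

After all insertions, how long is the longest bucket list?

421 → bucket 7
356 → bucket 5
259 → bucket 7 (collision)
426 → bucket 3
787 → bucket 4
718 → bucket 7 (collision)
909 → bucket 0
802 → bucket 1
197 → bucket 8
Final buckets:
0: 909
1: 802
2: _
3: 426
4: 787
5: 356
6: _
7: 421 -> 259 -> 718
8: 197

3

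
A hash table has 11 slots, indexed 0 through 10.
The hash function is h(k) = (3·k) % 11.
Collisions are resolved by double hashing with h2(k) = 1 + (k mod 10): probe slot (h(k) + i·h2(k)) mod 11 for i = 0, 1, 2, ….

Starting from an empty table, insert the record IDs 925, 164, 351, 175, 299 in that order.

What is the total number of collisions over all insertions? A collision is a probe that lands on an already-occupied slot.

Insert 925: h=3, slot 3 empty => index 3.
Insert 164: h=8, slot 8 empty => index 8.
Insert 351: h=8, h2=2, slot 8 occupied => index 10.
Insert 175: h=8, h2=6, slots 8,3 occupied => index 9.
Insert 299: h=6, slot 6 empty => index 6.
Table: [-, -, -, 925, -, -, 299, -, 164, 175, 351]

3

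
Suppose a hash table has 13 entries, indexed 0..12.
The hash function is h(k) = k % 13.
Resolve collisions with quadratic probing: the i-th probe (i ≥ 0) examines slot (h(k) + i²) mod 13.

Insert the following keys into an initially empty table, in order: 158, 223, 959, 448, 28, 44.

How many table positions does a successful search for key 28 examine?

4

158 hashes to 2; slot 2 is free → place at 2.
223 hashes to 2; 2 taken → place at 3.
959 hashes to 10; slot 10 is free → place at 10.
448 hashes to 6; slot 6 is free → place at 6.
28 hashes to 2; 2,3,6 taken → place at 11.
44 hashes to 5; slot 5 is free → place at 5.
Table: [., ., 158, 223, ., 44, 448, ., ., ., 959, 28, .]
Lookup 28: h=2, probe 2,3,6,11 → found at 11.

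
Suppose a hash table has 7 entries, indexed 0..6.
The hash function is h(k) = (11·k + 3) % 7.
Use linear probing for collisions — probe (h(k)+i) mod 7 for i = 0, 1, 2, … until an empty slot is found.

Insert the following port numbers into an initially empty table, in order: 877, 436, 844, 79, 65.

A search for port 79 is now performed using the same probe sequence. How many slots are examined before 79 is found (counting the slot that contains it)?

4

Insert 877: h=4, slot 4 empty => index 4.
Insert 436: h=4, slot 4 occupied => index 5.
Insert 844: h=5, slot 5 occupied => index 6.
Insert 79: h=4, slots 4,5,6 occupied => index 0.
Insert 65: h=4, slots 4,5,6,0 occupied => index 1.
Table: [79, 65, —, —, 877, 436, 844]
Lookup 79: h=4, probe 4,5,6,0 → found at 0.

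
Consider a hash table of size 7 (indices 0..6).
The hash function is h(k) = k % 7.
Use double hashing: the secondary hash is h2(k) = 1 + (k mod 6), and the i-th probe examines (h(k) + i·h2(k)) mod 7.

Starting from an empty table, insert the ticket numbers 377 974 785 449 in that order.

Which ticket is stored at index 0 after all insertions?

785

Insert 377: h=6, slot 6 empty → index 6.
Insert 974: h=1, slot 1 empty → index 1.
Insert 785: h=1, h2=6, slot 1 occupied → index 0.
Insert 449: h=1, h2=6, slots 1,0,6 occupied → index 5.
Table: [785, 974, —, —, —, 449, 377]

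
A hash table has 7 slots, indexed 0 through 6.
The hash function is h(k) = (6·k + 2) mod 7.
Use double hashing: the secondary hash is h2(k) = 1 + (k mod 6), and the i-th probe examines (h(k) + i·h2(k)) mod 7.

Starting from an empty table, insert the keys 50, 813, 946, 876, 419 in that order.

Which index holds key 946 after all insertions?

6

50: h=1 → slot 1
813: h=1, h2=4, probe 1,5 → slot 5
946: h=1, h2=5, probe 1,6 → slot 6
876: h=1, h2=1, probe 1,2 → slot 2
419: h=3 → slot 3
Table: [-, 50, 876, 419, -, 813, 946]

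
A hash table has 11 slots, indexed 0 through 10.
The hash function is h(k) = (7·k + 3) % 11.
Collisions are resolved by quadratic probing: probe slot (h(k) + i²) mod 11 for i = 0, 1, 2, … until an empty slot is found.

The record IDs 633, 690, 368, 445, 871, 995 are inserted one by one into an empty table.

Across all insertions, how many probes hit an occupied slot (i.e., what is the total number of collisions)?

4

633: h=1 => slot 1
690: h=4 => slot 4
368: h=5 => slot 5
445: h=5, probe 5,6 => slot 6
871: h=6, probe 6,7 => slot 7
995: h=5, probe 5,6,9 => slot 9
Table: [-, 633, -, -, 690, 368, 445, 871, -, 995, -]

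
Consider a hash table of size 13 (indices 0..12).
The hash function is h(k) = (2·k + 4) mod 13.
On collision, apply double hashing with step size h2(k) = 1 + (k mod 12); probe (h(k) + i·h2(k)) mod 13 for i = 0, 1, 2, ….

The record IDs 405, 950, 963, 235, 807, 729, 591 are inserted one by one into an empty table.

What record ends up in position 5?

405: h=8 => slot 8
950: h=6 => slot 6
963: h=6, h2=4, probe 6,10 => slot 10
235: h=6, h2=8, probe 6,1 => slot 1
807: h=6, h2=4, probe 6,10,1,5 => slot 5
729: h=6, h2=10, probe 6,3 => slot 3
591: h=3, h2=4, probe 3,7 => slot 7
Table: [_, 235, _, 729, _, 807, 950, 591, 405, _, 963, _, _]

807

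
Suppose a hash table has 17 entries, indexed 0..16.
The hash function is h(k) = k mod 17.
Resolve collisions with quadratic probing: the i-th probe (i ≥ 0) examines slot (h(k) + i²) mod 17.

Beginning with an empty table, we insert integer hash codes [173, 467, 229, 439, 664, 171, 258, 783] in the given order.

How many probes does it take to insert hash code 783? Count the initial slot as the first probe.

173 hashes to 3; slot 3 is free -> place at 3.
467 hashes to 8; slot 8 is free -> place at 8.
229 hashes to 8; 8 taken -> place at 9.
439 hashes to 14; slot 14 is free -> place at 14.
664 hashes to 1; slot 1 is free -> place at 1.
171 hashes to 1; 1 taken -> place at 2.
258 hashes to 3; 3 taken -> place at 4.
783 hashes to 1; 1,2 taken -> place at 5.
Table: [—, 664, 171, 173, 258, 783, —, —, 467, 229, —, —, —, —, 439, —, —]

3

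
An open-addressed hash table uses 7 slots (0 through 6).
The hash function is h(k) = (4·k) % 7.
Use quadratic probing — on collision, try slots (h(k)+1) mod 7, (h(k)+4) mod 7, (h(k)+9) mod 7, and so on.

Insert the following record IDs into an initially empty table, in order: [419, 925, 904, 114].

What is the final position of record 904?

Insert 419: h=3, slot 3 empty -> index 3.
Insert 925: h=4, slot 4 empty -> index 4.
Insert 904: h=4, slot 4 occupied -> index 5.
Insert 114: h=1, slot 1 empty -> index 1.
Table: [-, 114, -, 419, 925, 904, -]

5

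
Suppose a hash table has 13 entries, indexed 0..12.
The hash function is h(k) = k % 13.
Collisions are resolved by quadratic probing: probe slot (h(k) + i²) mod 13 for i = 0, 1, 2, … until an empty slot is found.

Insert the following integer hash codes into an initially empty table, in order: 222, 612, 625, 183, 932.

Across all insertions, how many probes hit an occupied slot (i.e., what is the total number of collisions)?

222 hashes to 1; slot 1 is free => place at 1.
612 hashes to 1; 1 taken => place at 2.
625 hashes to 1; 1,2 taken => place at 5.
183 hashes to 1; 1,2,5 taken => place at 10.
932 hashes to 9; slot 9 is free => place at 9.
Table: [∅, 222, 612, ∅, ∅, 625, ∅, ∅, ∅, 932, 183, ∅, ∅]

6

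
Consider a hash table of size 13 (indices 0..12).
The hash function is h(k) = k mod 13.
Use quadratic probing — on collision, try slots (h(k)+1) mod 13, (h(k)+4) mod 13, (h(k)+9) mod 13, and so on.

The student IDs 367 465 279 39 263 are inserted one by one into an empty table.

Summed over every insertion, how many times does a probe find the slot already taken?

1

367 hashes to 3; slot 3 is free → place at 3.
465 hashes to 10; slot 10 is free → place at 10.
279 hashes to 6; slot 6 is free → place at 6.
39 hashes to 0; slot 0 is free → place at 0.
263 hashes to 3; 3 taken → place at 4.
Table: [39, ., ., 367, 263, ., 279, ., ., ., 465, ., .]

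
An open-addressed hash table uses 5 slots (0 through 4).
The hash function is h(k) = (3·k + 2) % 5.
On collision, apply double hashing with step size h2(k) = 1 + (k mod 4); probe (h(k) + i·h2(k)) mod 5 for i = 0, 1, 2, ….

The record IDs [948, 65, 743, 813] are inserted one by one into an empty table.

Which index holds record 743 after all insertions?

948 hashes to 1; slot 1 is free → place at 1.
65 hashes to 2; slot 2 is free → place at 2.
743 hashes to 1, h2=4; 1 taken → place at 0.
813 hashes to 1, h2=2; 1 taken → place at 3.
Table: [743, 948, 65, 813, —]

0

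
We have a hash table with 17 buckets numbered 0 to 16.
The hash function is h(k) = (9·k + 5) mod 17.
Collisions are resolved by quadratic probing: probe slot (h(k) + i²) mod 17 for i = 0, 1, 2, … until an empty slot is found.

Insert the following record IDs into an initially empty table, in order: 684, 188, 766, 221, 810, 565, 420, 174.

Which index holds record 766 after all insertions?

684 hashes to 7; slot 7 is free -> place at 7.
188 hashes to 14; slot 14 is free -> place at 14.
766 hashes to 14; 14 taken -> place at 15.
221 hashes to 5; slot 5 is free -> place at 5.
810 hashes to 2; slot 2 is free -> place at 2.
565 hashes to 7; 7 taken -> place at 8.
420 hashes to 11; slot 11 is free -> place at 11.
174 hashes to 7; 7,8,11 taken -> place at 16.
Table: [., ., 810, ., ., 221, ., 684, 565, ., ., 420, ., ., 188, 766, 174]

15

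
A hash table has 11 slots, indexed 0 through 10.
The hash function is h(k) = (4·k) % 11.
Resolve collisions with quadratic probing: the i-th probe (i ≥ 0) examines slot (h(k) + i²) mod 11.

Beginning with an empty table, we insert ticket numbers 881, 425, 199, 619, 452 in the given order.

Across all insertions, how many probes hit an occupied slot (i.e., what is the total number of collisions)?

881 hashes to 4; slot 4 is free → place at 4.
425 hashes to 6; slot 6 is free → place at 6.
199 hashes to 4; 4 taken → place at 5.
619 hashes to 1; slot 1 is free → place at 1.
452 hashes to 4; 4,5 taken → place at 8.
Table: [—, 619, —, —, 881, 199, 425, —, 452, —, —]

3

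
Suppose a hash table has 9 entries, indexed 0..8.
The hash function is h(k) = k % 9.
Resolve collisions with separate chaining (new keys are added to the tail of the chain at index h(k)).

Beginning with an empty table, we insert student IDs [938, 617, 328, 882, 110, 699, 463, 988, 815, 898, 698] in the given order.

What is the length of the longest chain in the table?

3

Insert 938: h=2, bucket 2 empty → new chain.
Insert 617: h=5, bucket 5 empty → new chain.
Insert 328: h=4, bucket 4 empty → new chain.
Insert 882: h=0, bucket 0 empty → new chain.
Insert 110: h=2, bucket 2 nonempty → append to chain.
Insert 699: h=6, bucket 6 empty → new chain.
Insert 463: h=4, bucket 4 nonempty → append to chain.
Insert 988: h=7, bucket 7 empty → new chain.
Insert 815: h=5, bucket 5 nonempty → append to chain.
Insert 898: h=7, bucket 7 nonempty → append to chain.
Insert 698: h=5, bucket 5 nonempty → append to chain.
Final buckets:
0: 882
1: -
2: 938 -> 110
3: -
4: 328 -> 463
5: 617 -> 815 -> 698
6: 699
7: 988 -> 898
8: -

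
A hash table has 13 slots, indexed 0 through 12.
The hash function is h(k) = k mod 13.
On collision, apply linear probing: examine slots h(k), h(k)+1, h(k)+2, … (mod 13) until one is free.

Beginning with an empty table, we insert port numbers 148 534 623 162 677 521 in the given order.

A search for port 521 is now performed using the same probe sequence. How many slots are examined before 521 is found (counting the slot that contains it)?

3

148: h=5 → slot 5
534: h=1 → slot 1
623: h=12 → slot 12
162: h=6 → slot 6
677: h=1, probe 1,2 → slot 2
521: h=1, probe 1,2,3 → slot 3
Table: [—, 534, 677, 521, —, 148, 162, —, —, —, —, —, 623]
Lookup 521: h=1, probe 1,2,3 → found at 3.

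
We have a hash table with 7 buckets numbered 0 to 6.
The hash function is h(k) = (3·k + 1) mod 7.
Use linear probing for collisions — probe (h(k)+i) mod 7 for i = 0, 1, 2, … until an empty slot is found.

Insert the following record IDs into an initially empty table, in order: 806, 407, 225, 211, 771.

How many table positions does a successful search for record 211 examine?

4

806: h=4 → slot 4
407: h=4, probe 4,5 → slot 5
225: h=4, probe 4,5,6 → slot 6
211: h=4, probe 4,5,6,0 → slot 0
771: h=4, probe 4,5,6,0,1 → slot 1
Table: [211, 771, -, -, 806, 407, 225]
Lookup 211: h=4, probe 4,5,6,0 → found at 0.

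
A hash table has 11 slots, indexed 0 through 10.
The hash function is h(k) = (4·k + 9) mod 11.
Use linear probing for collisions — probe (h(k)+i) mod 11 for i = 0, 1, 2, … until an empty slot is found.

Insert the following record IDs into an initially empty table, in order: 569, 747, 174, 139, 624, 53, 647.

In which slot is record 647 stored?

3

569 hashes to 8; slot 8 is free → place at 8.
747 hashes to 5; slot 5 is free → place at 5.
174 hashes to 1; slot 1 is free → place at 1.
139 hashes to 4; slot 4 is free → place at 4.
624 hashes to 8; 8 taken → place at 9.
53 hashes to 1; 1 taken → place at 2.
647 hashes to 1; 1,2 taken → place at 3.
Table: [∅, 174, 53, 647, 139, 747, ∅, ∅, 569, 624, ∅]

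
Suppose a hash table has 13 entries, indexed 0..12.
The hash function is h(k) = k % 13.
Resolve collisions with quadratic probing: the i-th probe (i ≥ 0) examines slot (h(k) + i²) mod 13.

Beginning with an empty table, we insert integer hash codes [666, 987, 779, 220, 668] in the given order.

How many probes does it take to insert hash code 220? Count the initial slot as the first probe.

4

666: h=3 => slot 3
987: h=12 => slot 12
779: h=12, probe 12,0 => slot 0
220: h=12, probe 12,0,3,8 => slot 8
668: h=5 => slot 5
Table: [779, —, —, 666, —, 668, —, —, 220, —, —, —, 987]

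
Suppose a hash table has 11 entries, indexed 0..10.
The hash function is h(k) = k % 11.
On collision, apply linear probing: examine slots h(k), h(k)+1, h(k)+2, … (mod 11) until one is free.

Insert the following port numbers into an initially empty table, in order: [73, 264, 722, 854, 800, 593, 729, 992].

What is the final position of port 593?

1

73: h=7 -> slot 7
264: h=0 -> slot 0
722: h=7, probe 7,8 -> slot 8
854: h=7, probe 7,8,9 -> slot 9
800: h=8, probe 8,9,10 -> slot 10
593: h=10, probe 10,0,1 -> slot 1
729: h=3 -> slot 3
992: h=2 -> slot 2
Table: [264, 593, 992, 729, ∅, ∅, ∅, 73, 722, 854, 800]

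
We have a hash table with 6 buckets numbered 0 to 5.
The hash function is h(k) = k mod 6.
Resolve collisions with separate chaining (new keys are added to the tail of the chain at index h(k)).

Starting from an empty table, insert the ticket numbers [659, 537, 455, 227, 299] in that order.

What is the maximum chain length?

659 → bucket 5
537 → bucket 3
455 → bucket 5 (collision)
227 → bucket 5 (collision)
299 → bucket 5 (collision)
Final buckets:
0: ∅
1: ∅
2: ∅
3: 537
4: ∅
5: 659 -> 455 -> 227 -> 299

4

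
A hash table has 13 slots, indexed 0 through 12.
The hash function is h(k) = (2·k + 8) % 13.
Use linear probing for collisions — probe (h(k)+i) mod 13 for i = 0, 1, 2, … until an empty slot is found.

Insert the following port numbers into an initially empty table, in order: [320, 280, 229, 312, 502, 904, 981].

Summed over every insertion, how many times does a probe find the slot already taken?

4

320: h=11 -> slot 11
280: h=9 -> slot 9
229: h=11, probe 11,12 -> slot 12
312: h=8 -> slot 8
502: h=11, probe 11,12,0 -> slot 0
904: h=9, probe 9,10 -> slot 10
981: h=7 -> slot 7
Table: [502, ∅, ∅, ∅, ∅, ∅, ∅, 981, 312, 280, 904, 320, 229]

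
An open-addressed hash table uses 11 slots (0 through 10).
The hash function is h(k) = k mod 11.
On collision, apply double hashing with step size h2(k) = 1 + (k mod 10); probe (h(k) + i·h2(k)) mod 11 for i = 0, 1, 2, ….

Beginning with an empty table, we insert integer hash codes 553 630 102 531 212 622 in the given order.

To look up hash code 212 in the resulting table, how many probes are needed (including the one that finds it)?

Insert 553: h=3, slot 3 empty → index 3.
Insert 630: h=3, h2=1, slot 3 occupied → index 4.
Insert 102: h=3, h2=3, slot 3 occupied → index 6.
Insert 531: h=3, h2=2, slot 3 occupied → index 5.
Insert 212: h=3, h2=3, slots 3,6 occupied → index 9.
Insert 622: h=6, h2=3, slots 6,9 occupied → index 1.
Table: [_, 622, _, 553, 630, 531, 102, _, _, 212, _]
Lookup 212: h=3, h2=3, probe 3,6,9 → found at 9.

3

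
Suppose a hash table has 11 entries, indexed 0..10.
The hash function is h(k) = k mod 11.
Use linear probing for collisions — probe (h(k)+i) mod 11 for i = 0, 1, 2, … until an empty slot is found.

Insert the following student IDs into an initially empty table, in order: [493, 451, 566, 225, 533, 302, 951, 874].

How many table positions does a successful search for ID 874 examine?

493 hashes to 9; slot 9 is free -> place at 9.
451 hashes to 0; slot 0 is free -> place at 0.
566 hashes to 5; slot 5 is free -> place at 5.
225 hashes to 5; 5 taken -> place at 6.
533 hashes to 5; 5,6 taken -> place at 7.
302 hashes to 5; 5,6,7 taken -> place at 8.
951 hashes to 5; 5,6,7,8,9 taken -> place at 10.
874 hashes to 5; 5,6,7,8,9,10,0 taken -> place at 1.
Table: [451, 874, ., ., ., 566, 225, 533, 302, 493, 951]
Lookup 874: h=5, probe 5,6,7,8,9,10,0,1 → found at 1.

8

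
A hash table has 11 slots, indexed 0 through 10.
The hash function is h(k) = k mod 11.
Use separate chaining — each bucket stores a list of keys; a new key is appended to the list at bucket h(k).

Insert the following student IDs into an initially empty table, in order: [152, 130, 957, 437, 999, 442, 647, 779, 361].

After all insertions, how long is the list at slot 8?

1

Insert 152: h=9, bucket 9 empty -> new chain.
Insert 130: h=9, bucket 9 nonempty -> append to chain.
Insert 957: h=0, bucket 0 empty -> new chain.
Insert 437: h=8, bucket 8 empty -> new chain.
Insert 999: h=9, bucket 9 nonempty -> append to chain.
Insert 442: h=2, bucket 2 empty -> new chain.
Insert 647: h=9, bucket 9 nonempty -> append to chain.
Insert 779: h=9, bucket 9 nonempty -> append to chain.
Insert 361: h=9, bucket 9 nonempty -> append to chain.
Final buckets:
0: 957
1: _
2: 442
3: _
4: _
5: _
6: _
7: _
8: 437
9: 152 -> 130 -> 999 -> 647 -> 779 -> 361
10: _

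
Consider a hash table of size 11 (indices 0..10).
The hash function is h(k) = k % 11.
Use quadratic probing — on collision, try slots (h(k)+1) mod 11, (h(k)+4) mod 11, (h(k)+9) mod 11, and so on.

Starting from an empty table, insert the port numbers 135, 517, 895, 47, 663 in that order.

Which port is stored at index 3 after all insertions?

135

Insert 135: h=3, slot 3 empty → index 3.
Insert 517: h=0, slot 0 empty → index 0.
Insert 895: h=4, slot 4 empty → index 4.
Insert 47: h=3, slots 3,4 occupied → index 7.
Insert 663: h=3, slots 3,4,7 occupied → index 1.
Table: [517, 663, —, 135, 895, —, —, 47, —, —, —]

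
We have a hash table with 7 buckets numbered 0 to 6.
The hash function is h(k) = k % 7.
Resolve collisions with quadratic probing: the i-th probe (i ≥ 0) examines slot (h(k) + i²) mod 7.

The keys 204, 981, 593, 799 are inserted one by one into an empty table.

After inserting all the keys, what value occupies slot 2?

Insert 204: h=1, slot 1 empty => index 1.
Insert 981: h=1, slot 1 occupied => index 2.
Insert 593: h=5, slot 5 empty => index 5.
Insert 799: h=1, slots 1,2,5 occupied => index 3.
Table: [∅, 204, 981, 799, ∅, 593, ∅]

981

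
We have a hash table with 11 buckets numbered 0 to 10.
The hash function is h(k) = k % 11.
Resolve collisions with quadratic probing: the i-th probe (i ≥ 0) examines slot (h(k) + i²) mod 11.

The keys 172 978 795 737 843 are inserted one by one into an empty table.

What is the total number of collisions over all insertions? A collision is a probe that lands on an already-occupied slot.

1

172 hashes to 7; slot 7 is free -> place at 7.
978 hashes to 10; slot 10 is free -> place at 10.
795 hashes to 3; slot 3 is free -> place at 3.
737 hashes to 0; slot 0 is free -> place at 0.
843 hashes to 7; 7 taken -> place at 8.
Table: [737, -, -, 795, -, -, -, 172, 843, -, 978]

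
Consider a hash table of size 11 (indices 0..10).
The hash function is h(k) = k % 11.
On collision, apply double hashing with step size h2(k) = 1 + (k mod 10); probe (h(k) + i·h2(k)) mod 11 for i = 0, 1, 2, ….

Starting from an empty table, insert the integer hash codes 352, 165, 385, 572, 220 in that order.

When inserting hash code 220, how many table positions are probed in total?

3

352 hashes to 0; slot 0 is free => place at 0.
165 hashes to 0, h2=6; 0 taken => place at 6.
385 hashes to 0, h2=6; 0,6 taken => place at 1.
572 hashes to 0, h2=3; 0 taken => place at 3.
220 hashes to 0, h2=1; 0,1 taken => place at 2.
Table: [352, 385, 220, 572, -, -, 165, -, -, -, -]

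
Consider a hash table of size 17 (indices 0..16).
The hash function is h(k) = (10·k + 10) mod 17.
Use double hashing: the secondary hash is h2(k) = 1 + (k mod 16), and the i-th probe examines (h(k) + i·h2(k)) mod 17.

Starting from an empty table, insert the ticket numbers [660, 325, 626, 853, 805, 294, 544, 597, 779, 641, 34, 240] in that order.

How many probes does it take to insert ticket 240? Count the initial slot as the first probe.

Insert 660: h=14, slot 14 empty → index 14.
Insert 325: h=13, slot 13 empty → index 13.
Insert 626: h=14, h2=3, slot 14 occupied → index 0.
Insert 853: h=6, slot 6 empty → index 6.
Insert 805: h=2, slot 2 empty → index 2.
Insert 294: h=9, slot 9 empty → index 9.
Insert 544: h=10, slot 10 empty → index 10.
Insert 597: h=13, h2=6, slots 13,2 occupied → index 8.
Insert 779: h=14, h2=12, slots 14,9 occupied → index 4.
Insert 641: h=11, slot 11 empty → index 11.
Insert 34: h=10, h2=3, slots 10,13 occupied → index 16.
Insert 240: h=13, h2=1, slots 13,14 occupied → index 15.
Table: [626, ∅, 805, ∅, 779, ∅, 853, ∅, 597, 294, 544, 641, ∅, 325, 660, 240, 34]

3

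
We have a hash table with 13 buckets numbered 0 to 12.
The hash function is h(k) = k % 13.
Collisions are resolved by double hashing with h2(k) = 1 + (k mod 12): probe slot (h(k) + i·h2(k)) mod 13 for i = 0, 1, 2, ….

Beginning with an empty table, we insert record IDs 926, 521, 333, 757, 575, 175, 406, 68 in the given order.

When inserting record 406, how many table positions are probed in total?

926: h=3 -> slot 3
521: h=1 -> slot 1
333: h=8 -> slot 8
757: h=3, h2=2, probe 3,5 -> slot 5
575: h=3, h2=12, probe 3,2 -> slot 2
175: h=6 -> slot 6
406: h=3, h2=11, probe 3,1,12 -> slot 12
68: h=3, h2=9, probe 3,12,8,4 -> slot 4
Table: [∅, 521, 575, 926, 68, 757, 175, ∅, 333, ∅, ∅, ∅, 406]

3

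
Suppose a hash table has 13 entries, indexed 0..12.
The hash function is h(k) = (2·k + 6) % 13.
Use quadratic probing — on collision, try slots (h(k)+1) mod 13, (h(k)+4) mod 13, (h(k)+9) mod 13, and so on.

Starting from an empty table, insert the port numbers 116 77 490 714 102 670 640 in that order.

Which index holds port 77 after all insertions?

5

116 hashes to 4; slot 4 is free => place at 4.
77 hashes to 4; 4 taken => place at 5.
490 hashes to 11; slot 11 is free => place at 11.
714 hashes to 4; 4,5 taken => place at 8.
102 hashes to 2; slot 2 is free => place at 2.
670 hashes to 7; slot 7 is free => place at 7.
640 hashes to 12; slot 12 is free => place at 12.
Table: [-, -, 102, -, 116, 77, -, 670, 714, -, -, 490, 640]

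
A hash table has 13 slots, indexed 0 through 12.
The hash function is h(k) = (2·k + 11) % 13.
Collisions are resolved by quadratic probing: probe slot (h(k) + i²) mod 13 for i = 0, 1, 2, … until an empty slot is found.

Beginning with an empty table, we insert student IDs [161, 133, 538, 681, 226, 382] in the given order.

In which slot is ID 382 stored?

161 hashes to 8; slot 8 is free -> place at 8.
133 hashes to 4; slot 4 is free -> place at 4.
538 hashes to 8; 8 taken -> place at 9.
681 hashes to 8; 8,9 taken -> place at 12.
226 hashes to 8; 8,9,12,4 taken -> place at 11.
382 hashes to 8; 8,9,12,4,11 taken -> place at 7.
Table: [_, _, _, _, 133, _, _, 382, 161, 538, _, 226, 681]

7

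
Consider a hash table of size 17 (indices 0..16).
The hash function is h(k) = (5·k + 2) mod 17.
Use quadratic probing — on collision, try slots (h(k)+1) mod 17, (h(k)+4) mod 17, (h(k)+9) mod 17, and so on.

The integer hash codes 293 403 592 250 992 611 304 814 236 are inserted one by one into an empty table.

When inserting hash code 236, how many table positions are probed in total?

293: h=5 → slot 5
403: h=11 → slot 11
592: h=4 → slot 4
250: h=11, probe 11,12 → slot 12
992: h=15 → slot 15
611: h=14 → slot 14
304: h=9 → slot 9
814: h=9, probe 9,10 → slot 10
236: h=9, probe 9,10,13 → slot 13
Table: [—, —, —, —, 592, 293, —, —, —, 304, 814, 403, 250, 236, 611, 992, —]

3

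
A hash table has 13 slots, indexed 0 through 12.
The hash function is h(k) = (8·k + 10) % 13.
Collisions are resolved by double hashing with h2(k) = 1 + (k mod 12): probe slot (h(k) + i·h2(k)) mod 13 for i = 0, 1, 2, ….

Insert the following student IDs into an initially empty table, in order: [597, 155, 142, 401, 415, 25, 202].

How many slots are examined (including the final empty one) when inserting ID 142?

597 hashes to 2; slot 2 is free -> place at 2.
155 hashes to 2, h2=12; 2 taken -> place at 1.
142 hashes to 2, h2=11; 2 taken -> place at 0.
401 hashes to 7; slot 7 is free -> place at 7.
415 hashes to 2, h2=8; 2 taken -> place at 10.
25 hashes to 2, h2=2; 2 taken -> place at 4.
202 hashes to 1, h2=11; 1 taken -> place at 12.
Table: [142, 155, 597, ∅, 25, ∅, ∅, 401, ∅, ∅, 415, ∅, 202]

2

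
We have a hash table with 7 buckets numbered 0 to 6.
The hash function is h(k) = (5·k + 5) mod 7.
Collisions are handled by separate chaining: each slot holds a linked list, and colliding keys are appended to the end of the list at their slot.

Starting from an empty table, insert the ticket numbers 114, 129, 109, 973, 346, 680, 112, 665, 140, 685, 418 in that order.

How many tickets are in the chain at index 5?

4

114 -> bucket 1
129 -> bucket 6
109 -> bucket 4
973 -> bucket 5
346 -> bucket 6 (collision)
680 -> bucket 3
112 -> bucket 5 (collision)
665 -> bucket 5 (collision)
140 -> bucket 5 (collision)
685 -> bucket 0
418 -> bucket 2
Final buckets:
0: 685
1: 114
2: 418
3: 680
4: 109
5: 973 -> 112 -> 665 -> 140
6: 129 -> 346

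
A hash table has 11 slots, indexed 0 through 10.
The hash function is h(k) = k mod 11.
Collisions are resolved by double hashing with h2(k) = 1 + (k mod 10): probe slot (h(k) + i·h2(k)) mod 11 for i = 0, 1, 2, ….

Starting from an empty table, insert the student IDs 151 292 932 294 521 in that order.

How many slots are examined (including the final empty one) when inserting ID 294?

151: h=8 => slot 8
292: h=6 => slot 6
932: h=8, h2=3, probe 8,0 => slot 0
294: h=8, h2=5, probe 8,2 => slot 2
521: h=4 => slot 4
Table: [932, ., 294, ., 521, ., 292, ., 151, ., .]

2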